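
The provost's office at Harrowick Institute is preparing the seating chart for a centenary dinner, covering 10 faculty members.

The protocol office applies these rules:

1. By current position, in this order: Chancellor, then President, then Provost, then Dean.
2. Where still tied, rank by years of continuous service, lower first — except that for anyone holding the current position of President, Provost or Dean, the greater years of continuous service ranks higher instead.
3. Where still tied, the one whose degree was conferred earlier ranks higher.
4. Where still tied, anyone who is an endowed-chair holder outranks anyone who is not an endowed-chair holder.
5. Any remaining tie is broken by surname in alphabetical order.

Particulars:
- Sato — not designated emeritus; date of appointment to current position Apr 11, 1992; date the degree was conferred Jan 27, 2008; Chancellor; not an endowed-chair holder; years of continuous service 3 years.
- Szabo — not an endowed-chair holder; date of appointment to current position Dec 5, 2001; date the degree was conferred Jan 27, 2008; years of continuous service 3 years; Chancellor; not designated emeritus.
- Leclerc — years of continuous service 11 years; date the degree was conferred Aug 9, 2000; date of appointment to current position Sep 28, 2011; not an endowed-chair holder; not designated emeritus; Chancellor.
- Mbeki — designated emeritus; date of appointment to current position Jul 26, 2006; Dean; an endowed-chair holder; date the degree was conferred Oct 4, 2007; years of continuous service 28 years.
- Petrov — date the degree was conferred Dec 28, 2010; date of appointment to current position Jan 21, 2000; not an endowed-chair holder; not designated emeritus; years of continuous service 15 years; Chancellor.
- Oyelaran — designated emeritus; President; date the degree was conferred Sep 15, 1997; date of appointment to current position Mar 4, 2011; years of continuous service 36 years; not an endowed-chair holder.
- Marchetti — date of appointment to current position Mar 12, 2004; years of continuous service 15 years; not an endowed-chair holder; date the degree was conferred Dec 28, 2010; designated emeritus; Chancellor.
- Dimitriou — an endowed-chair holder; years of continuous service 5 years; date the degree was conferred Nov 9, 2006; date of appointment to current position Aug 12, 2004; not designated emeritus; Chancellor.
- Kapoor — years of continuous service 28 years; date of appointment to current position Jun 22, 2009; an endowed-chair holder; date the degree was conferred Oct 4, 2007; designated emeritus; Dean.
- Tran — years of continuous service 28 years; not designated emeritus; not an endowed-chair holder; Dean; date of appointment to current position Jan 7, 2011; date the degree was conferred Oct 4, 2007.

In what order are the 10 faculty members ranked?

By current position: Sato, Szabo, Dimitriou, Leclerc, Marchetti and Petrov (Chancellor); then Oyelaran (President); then Kapoor, Mbeki and Tran (Dean).
Among Sato, Szabo, Dimitriou, Leclerc, Marchetti and Petrov, by years of continuous service (lower first): Sato and Szabo (3 years) before Dimitriou (5 years) before Leclerc (11 years) before Marchetti and Petrov (15 years).
Sato and Szabo both have date the degree was conferred Jan 27, 2008, so the next rule applies.
Sato and Szabo are each not an endowed-chair holder, so the next rule applies.
Among Sato and Szabo, alphabetically by surname: Sato before Szabo.
Marchetti and Petrov both have date the degree was conferred Dec 28, 2010, so the next rule applies.
Marchetti and Petrov are each not an endowed-chair holder, so the next rule applies.
Among Marchetti and Petrov, alphabetically by surname: Marchetti before Petrov.
Kapoor, Mbeki and Tran all have years of continuous service 28 years, so the next rule applies.
Kapoor, Mbeki and Tran all have date the degree was conferred Oct 4, 2007, so the next rule applies.
Among Kapoor, Mbeki and Tran, an endowed-chair holder before not an endowed-chair holder: Kapoor and Mbeki (an endowed-chair holder) before Tran (not an endowed-chair holder).
Among Kapoor and Mbeki, alphabetically by surname: Kapoor before Mbeki.
Full order: Sato, Szabo, Dimitriou, Leclerc, Marchetti, Petrov, Oyelaran, Kapoor, Mbeki, Tran.

Sato, Szabo, Dimitriou, Leclerc, Marchetti, Petrov, Oyelaran, Kapoor, Mbeki, Tran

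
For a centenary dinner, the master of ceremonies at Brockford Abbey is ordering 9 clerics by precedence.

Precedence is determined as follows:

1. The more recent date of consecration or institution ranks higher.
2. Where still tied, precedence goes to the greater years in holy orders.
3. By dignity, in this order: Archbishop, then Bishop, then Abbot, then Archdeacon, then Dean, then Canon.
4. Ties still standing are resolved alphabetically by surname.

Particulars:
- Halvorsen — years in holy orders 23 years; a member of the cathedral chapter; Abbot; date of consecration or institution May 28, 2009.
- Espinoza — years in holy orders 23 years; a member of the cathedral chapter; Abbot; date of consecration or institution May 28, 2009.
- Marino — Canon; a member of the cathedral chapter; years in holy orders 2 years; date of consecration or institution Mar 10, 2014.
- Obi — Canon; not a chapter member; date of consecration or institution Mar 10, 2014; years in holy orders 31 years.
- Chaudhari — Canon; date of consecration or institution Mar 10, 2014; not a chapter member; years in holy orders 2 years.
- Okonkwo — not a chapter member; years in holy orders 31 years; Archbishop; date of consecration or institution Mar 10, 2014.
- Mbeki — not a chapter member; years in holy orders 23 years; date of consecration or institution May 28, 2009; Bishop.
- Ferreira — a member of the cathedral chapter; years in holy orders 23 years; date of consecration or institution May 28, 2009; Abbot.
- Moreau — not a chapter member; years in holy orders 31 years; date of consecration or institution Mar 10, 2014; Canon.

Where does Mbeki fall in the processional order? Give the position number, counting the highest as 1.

By date of consecration or institution (later first): Okonkwo, Moreau, Obi, Chaudhari and Marino (each Mar 10, 2014); then Mbeki, Espinoza, Ferreira and Halvorsen (each May 28, 2009).
Among Okonkwo, Moreau, Obi, Chaudhari and Marino, by years in holy orders (higher first): Okonkwo, Moreau and Obi (31 years) before Chaudhari and Marino (2 years).
Among Okonkwo, Moreau and Obi, by dignity: Okonkwo (Archbishop) before Moreau and Obi (Canon).
Among Moreau and Obi, alphabetically by surname: Moreau before Obi.
Chaudhari and Marino are each Canon, so the next rule applies.
Among Chaudhari and Marino, alphabetically by surname: Chaudhari before Marino.
Mbeki, Espinoza, Ferreira and Halvorsen all have years in holy orders 23 years, so the next rule applies.
Among Mbeki, Espinoza, Ferreira and Halvorsen, by dignity: Mbeki (Bishop) before Espinoza, Ferreira and Halvorsen (Abbot).
Among Espinoza, Ferreira and Halvorsen, alphabetically by surname: Espinoza before Ferreira before Halvorsen.
Order: Okonkwo, Moreau, Obi, Chaudhari, Marino, Mbeki, Espinoza, Ferreira, Halvorsen. So position 6.

6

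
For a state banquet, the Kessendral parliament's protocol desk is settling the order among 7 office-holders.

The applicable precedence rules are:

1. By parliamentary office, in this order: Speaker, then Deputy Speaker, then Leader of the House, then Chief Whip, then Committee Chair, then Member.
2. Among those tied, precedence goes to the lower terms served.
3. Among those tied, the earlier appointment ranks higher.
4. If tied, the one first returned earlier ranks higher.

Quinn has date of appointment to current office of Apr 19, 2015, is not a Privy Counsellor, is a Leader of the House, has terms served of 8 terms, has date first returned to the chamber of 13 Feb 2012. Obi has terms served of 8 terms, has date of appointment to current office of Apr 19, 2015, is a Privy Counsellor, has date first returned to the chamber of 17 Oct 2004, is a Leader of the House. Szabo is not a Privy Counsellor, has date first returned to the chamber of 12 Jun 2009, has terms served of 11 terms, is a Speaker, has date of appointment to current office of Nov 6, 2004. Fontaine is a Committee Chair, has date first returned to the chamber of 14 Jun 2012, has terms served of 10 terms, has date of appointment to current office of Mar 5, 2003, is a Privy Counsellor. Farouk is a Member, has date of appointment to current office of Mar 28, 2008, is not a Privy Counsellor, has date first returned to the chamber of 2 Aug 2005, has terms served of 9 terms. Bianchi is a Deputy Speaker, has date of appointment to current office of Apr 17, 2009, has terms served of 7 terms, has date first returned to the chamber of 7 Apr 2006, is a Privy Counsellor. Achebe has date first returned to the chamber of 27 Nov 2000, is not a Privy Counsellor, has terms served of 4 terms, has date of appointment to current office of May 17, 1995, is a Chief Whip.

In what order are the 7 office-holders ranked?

Szabo, Bianchi, Obi, Quinn, Achebe, Fontaine, Farouk

By parliamentary office: Szabo (Speaker); then Bianchi (Deputy Speaker); then Obi and Quinn (Leader of the House); then Achebe (Chief Whip); then Fontaine (Committee Chair); then Farouk (Member).
Obi and Quinn both have terms served 8 terms, so the next rule applies.
Obi and Quinn both have date of appointment to current office Apr 19, 2015, so the next rule applies.
Among Obi and Quinn, by date first returned to the chamber (earlier first): Obi (17 Oct 2004) before Quinn (13 Feb 2012).
Full order: Szabo, Bianchi, Obi, Quinn, Achebe, Fontaine, Farouk.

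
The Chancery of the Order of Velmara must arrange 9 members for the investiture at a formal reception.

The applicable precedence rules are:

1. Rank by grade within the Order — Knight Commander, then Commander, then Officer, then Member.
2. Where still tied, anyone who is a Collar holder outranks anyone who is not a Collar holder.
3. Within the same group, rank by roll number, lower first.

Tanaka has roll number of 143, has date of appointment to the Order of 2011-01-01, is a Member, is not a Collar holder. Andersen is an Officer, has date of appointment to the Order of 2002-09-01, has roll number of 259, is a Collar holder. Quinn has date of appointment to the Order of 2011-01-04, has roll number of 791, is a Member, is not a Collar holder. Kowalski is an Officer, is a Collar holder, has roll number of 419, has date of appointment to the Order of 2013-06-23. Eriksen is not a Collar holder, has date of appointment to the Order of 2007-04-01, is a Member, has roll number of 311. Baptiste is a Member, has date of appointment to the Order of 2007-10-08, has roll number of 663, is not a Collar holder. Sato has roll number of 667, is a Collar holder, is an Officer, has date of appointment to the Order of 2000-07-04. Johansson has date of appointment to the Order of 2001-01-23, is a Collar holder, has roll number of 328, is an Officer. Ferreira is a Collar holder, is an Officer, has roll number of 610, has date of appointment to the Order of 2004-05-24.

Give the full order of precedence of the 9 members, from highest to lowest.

By grade within the Order: Andersen, Johansson, Kowalski, Ferreira and Sato (Officer); then Tanaka, Eriksen, Baptiste and Quinn (Member).
Andersen, Johansson, Kowalski, Ferreira and Sato are each a Collar holder, so the next rule applies.
Among Andersen, Johansson, Kowalski, Ferreira and Sato, by roll number (lower first): Andersen (259) before Johansson (328) before Kowalski (419) before Ferreira (610) before Sato (667).
Tanaka, Eriksen, Baptiste and Quinn are each not a Collar holder, so the next rule applies.
Among Tanaka, Eriksen, Baptiste and Quinn, by roll number (lower first): Tanaka (143) before Eriksen (311) before Baptiste (663) before Quinn (791).
Full order: Andersen, Johansson, Kowalski, Ferreira, Sato, Tanaka, Eriksen, Baptiste, Quinn.

Andersen, Johansson, Kowalski, Ferreira, Sato, Tanaka, Eriksen, Baptiste, Quinn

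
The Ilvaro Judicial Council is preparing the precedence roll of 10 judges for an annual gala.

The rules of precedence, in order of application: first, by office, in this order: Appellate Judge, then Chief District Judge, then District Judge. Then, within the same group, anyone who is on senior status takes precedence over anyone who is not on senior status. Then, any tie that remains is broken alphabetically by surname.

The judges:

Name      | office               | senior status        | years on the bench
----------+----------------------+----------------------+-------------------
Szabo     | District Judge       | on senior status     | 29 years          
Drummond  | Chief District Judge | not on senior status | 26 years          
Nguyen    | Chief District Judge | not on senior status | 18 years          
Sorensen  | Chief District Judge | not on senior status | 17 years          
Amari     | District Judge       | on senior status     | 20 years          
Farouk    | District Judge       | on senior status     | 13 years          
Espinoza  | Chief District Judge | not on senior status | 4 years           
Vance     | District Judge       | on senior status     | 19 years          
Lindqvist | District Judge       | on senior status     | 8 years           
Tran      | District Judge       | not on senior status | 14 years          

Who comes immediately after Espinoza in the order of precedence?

By office: Drummond, Espinoza, Nguyen and Sorensen (Chief District Judge); then Amari, Farouk, Lindqvist, Szabo, Vance and Tran (District Judge).
Drummond, Espinoza, Nguyen and Sorensen are each not on senior status, so the next rule applies.
Among Drummond, Espinoza, Nguyen and Sorensen, alphabetically by surname: Drummond before Espinoza before Nguyen before Sorensen.
Among Amari, Farouk, Lindqvist, Szabo, Vance and Tran, on senior status before not on senior status: Amari, Farouk, Lindqvist, Szabo and Vance (on senior status) before Tran (not on senior status).
Among Amari, Farouk, Lindqvist, Szabo and Vance, alphabetically by surname: Amari before Farouk before Lindqvist before Szabo before Vance.
Order: Drummond, Espinoza, Nguyen, Sorensen, Amari, Farouk, Lindqvist, Szabo, Vance, Tran.

Nguyen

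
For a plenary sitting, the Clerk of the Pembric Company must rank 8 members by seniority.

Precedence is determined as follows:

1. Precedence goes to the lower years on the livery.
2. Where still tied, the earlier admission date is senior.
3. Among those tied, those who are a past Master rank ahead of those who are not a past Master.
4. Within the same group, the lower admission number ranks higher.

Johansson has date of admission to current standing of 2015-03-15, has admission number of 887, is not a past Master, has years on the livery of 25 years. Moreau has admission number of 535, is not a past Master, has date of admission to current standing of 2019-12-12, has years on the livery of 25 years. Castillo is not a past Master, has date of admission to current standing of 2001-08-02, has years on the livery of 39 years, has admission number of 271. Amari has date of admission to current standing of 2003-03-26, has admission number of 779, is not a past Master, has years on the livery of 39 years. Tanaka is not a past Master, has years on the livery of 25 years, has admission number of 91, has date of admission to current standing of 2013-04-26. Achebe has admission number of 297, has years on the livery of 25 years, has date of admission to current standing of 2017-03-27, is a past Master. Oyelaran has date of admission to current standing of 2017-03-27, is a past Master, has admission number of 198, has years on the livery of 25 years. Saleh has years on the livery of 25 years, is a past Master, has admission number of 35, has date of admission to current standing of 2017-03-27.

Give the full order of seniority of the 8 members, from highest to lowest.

By years on the livery (lower first): Tanaka, Johansson, Saleh, Oyelaran, Achebe and Moreau (each 25 years); then Castillo and Amari (both 39 years).
Among Tanaka, Johansson, Saleh, Oyelaran, Achebe and Moreau, by date of admission to current standing (earlier first): Tanaka (2013-04-26) before Johansson (2015-03-15) before Saleh, Oyelaran and Achebe (2017-03-27) before Moreau (2019-12-12).
Saleh, Oyelaran and Achebe are each a past Master, so the next rule applies.
Among Saleh, Oyelaran and Achebe, by admission number (lower first): Saleh (35) before Oyelaran (198) before Achebe (297).
Among Castillo and Amari, by date of admission to current standing (earlier first): Castillo (2001-08-02) before Amari (2003-03-26).
Full order: Tanaka, Johansson, Saleh, Oyelaran, Achebe, Moreau, Castillo, Amari.

Tanaka, Johansson, Saleh, Oyelaran, Achebe, Moreau, Castillo, Amari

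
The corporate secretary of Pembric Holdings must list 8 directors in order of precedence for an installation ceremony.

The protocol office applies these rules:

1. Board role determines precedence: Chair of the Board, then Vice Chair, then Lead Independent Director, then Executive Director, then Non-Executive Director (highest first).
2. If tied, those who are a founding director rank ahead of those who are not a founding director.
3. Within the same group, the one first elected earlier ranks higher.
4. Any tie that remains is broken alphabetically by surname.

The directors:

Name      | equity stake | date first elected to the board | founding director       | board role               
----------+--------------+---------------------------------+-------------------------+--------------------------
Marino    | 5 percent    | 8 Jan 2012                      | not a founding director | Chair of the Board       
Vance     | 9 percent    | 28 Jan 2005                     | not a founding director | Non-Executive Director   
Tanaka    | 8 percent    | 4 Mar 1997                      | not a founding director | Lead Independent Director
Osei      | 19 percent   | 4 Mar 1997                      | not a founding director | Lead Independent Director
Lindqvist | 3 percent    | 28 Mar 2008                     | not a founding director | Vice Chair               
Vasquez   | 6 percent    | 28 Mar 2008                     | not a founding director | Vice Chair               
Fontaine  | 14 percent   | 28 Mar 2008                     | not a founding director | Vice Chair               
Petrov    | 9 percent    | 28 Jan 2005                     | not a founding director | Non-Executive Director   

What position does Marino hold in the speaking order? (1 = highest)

By board role: Marino (Chair of the Board); then Fontaine, Lindqvist and Vasquez (Vice Chair); then Osei and Tanaka (Lead Independent Director); then Petrov and Vance (Non-Executive Director).
Fontaine, Lindqvist and Vasquez are each not a founding director, so the next rule applies.
Fontaine, Lindqvist and Vasquez all have date first elected to the board 28 Mar 2008, so the next rule applies.
Among Fontaine, Lindqvist and Vasquez, alphabetically by surname: Fontaine before Lindqvist before Vasquez.
Osei and Tanaka are each not a founding director, so the next rule applies.
Osei and Tanaka both have date first elected to the board 4 Mar 1997, so the next rule applies.
Among Osei and Tanaka, alphabetically by surname: Osei before Tanaka.
Petrov and Vance are each not a founding director, so the next rule applies.
Petrov and Vance both have date first elected to the board 28 Jan 2005, so the next rule applies.
Among Petrov and Vance, alphabetically by surname: Petrov before Vance.
Order: Marino, Fontaine, Lindqvist, Vasquez, Osei, Tanaka, Petrov, Vance. So position 1.

1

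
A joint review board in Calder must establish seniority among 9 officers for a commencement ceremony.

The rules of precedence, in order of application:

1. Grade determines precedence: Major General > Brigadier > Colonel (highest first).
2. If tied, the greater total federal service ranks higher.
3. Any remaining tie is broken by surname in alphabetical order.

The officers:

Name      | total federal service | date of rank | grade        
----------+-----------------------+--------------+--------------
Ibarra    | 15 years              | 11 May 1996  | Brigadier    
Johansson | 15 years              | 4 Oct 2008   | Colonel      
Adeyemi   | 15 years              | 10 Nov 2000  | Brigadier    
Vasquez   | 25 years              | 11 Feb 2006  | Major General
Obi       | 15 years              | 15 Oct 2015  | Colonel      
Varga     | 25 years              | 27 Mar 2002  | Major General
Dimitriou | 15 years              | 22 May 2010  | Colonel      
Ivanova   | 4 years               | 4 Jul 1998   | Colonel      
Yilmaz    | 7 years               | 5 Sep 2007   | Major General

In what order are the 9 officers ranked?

Varga, Vasquez, Yilmaz, Adeyemi, Ibarra, Dimitriou, Johansson, Obi, Ivanova

By grade: Varga, Vasquez and Yilmaz (Major General); then Adeyemi and Ibarra (Brigadier); then Dimitriou, Johansson, Obi and Ivanova (Colonel).
Among Varga, Vasquez and Yilmaz, by total federal service (higher first): Varga and Vasquez (25 years) before Yilmaz (7 years).
Among Varga and Vasquez, alphabetically by surname: Varga before Vasquez.
Adeyemi and Ibarra both have total federal service 15 years, so the next rule applies.
Among Adeyemi and Ibarra, alphabetically by surname: Adeyemi before Ibarra.
Among Dimitriou, Johansson, Obi and Ivanova, by total federal service (higher first): Dimitriou, Johansson and Obi (15 years) before Ivanova (4 years).
Among Dimitriou, Johansson and Obi, alphabetically by surname: Dimitriou before Johansson before Obi.
Full order: Varga, Vasquez, Yilmaz, Adeyemi, Ibarra, Dimitriou, Johansson, Obi, Ivanova.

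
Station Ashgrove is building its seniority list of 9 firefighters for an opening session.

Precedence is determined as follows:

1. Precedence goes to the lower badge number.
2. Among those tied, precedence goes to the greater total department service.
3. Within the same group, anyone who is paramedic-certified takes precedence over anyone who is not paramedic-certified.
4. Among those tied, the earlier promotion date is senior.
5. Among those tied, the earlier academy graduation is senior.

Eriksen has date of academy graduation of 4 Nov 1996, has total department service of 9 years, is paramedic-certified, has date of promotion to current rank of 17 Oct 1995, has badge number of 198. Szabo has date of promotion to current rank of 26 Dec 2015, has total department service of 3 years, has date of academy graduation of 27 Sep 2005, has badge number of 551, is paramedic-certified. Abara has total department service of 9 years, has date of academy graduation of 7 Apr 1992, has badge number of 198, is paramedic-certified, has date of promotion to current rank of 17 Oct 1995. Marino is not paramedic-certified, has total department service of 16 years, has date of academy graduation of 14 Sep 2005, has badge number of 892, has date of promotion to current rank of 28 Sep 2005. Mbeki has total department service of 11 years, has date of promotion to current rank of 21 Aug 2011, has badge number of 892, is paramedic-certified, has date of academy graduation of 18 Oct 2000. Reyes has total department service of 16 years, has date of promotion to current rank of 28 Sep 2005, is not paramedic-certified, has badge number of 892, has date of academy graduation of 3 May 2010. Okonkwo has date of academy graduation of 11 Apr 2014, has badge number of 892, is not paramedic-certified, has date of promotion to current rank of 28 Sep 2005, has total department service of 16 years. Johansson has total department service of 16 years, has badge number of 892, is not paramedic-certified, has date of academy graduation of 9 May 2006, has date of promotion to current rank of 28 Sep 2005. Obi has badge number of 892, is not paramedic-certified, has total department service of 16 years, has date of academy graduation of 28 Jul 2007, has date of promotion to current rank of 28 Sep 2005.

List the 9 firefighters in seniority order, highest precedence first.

Abara, Eriksen, Szabo, Marino, Johansson, Obi, Reyes, Okonkwo, Mbeki

By badge number (lower first): Abara and Eriksen (both 198); then Szabo (551); then Marino, Johansson, Obi, Reyes, Okonkwo and Mbeki (each 892).
Abara and Eriksen both have total department service 9 years, so the next rule applies.
Abara and Eriksen are each paramedic-certified, so the next rule applies.
Abara and Eriksen both have date of promotion to current rank 17 Oct 1995, so the next rule applies.
Among Abara and Eriksen, by date of academy graduation (earlier first): Abara (7 Apr 1992) before Eriksen (4 Nov 1996).
Among Marino, Johansson, Obi, Reyes, Okonkwo and Mbeki, by total department service (higher first): Marino, Johansson, Obi, Reyes and Okonkwo (16 years) before Mbeki (11 years).
Marino, Johansson, Obi, Reyes and Okonkwo are each not paramedic-certified, so the next rule applies.
Marino, Johansson, Obi, Reyes and Okonkwo all have date of promotion to current rank 28 Sep 2005, so the next rule applies.
Among Marino, Johansson, Obi, Reyes and Okonkwo, by date of academy graduation (earlier first): Marino (14 Sep 2005) before Johansson (9 May 2006) before Obi (28 Jul 2007) before Reyes (3 May 2010) before Okonkwo (11 Apr 2014).
Full order: Abara, Eriksen, Szabo, Marino, Johansson, Obi, Reyes, Okonkwo, Mbeki.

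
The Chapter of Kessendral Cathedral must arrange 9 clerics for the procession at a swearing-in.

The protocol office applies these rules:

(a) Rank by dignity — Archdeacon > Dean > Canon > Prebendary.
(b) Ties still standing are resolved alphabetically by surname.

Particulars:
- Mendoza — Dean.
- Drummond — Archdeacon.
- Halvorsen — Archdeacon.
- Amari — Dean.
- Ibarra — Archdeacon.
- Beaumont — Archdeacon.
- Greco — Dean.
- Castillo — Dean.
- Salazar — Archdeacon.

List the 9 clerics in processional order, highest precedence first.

By dignity: Beaumont, Drummond, Halvorsen, Ibarra and Salazar (Archdeacon); then Amari, Castillo, Greco and Mendoza (Dean).
Among Beaumont, Drummond, Halvorsen, Ibarra and Salazar, alphabetically by surname: Beaumont before Drummond before Halvorsen before Ibarra before Salazar.
Among Amari, Castillo, Greco and Mendoza, alphabetically by surname: Amari before Castillo before Greco before Mendoza.
Full order: Beaumont, Drummond, Halvorsen, Ibarra, Salazar, Amari, Castillo, Greco, Mendoza.

Beaumont, Drummond, Halvorsen, Ibarra, Salazar, Amari, Castillo, Greco, Mendoza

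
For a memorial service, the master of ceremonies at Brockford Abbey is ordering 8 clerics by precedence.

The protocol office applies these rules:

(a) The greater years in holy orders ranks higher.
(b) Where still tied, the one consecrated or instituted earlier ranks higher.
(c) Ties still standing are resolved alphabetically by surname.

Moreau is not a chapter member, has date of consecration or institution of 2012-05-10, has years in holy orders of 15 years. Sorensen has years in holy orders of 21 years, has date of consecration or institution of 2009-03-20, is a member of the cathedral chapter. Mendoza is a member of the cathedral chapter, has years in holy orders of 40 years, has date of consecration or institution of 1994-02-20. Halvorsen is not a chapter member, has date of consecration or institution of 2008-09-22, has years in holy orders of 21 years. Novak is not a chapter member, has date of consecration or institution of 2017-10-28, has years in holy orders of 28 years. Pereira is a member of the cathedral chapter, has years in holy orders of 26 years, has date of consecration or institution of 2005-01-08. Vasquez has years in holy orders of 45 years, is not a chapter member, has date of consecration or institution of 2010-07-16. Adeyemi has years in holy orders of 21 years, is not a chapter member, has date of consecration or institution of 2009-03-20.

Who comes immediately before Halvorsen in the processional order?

Pereira

By years in holy orders (higher first): Vasquez (45 years); then Mendoza (40 years); then Novak (28 years); then Pereira (26 years); then Halvorsen, Adeyemi and Sorensen (each 21 years); then Moreau (15 years).
Among Halvorsen, Adeyemi and Sorensen, by date of consecration or institution (earlier first): Halvorsen (2008-09-22) before Adeyemi and Sorensen (2009-03-20).
Among Adeyemi and Sorensen, alphabetically by surname: Adeyemi before Sorensen.
Order: Vasquez, Mendoza, Novak, Pereira, Halvorsen, Adeyemi, Sorensen, Moreau.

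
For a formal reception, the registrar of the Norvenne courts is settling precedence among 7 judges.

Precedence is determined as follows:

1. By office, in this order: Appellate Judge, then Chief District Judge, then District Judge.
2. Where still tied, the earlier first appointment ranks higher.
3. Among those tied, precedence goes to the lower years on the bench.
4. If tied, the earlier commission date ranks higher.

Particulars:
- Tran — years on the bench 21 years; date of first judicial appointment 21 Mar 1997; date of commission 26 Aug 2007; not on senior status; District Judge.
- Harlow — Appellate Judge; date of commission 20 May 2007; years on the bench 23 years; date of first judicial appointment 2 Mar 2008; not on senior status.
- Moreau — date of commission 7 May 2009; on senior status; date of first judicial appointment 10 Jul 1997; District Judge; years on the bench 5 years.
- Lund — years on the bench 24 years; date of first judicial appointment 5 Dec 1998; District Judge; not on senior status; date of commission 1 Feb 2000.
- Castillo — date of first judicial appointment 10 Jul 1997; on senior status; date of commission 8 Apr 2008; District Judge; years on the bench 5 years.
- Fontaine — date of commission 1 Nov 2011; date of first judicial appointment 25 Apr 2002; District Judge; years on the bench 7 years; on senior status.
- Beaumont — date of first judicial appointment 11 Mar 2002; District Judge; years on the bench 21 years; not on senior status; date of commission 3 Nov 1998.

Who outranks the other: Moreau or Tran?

Tran

By office: Harlow (Appellate Judge); then Tran, Castillo, Moreau, Lund, Beaumont and Fontaine (District Judge).
Among Tran, Castillo, Moreau, Lund, Beaumont and Fontaine, by date of first judicial appointment (earlier first): Tran (21 Mar 1997) before Castillo and Moreau (10 Jul 1997) before Lund (5 Dec 1998) before Beaumont (11 Mar 2002) before Fontaine (25 Apr 2002).
Castillo and Moreau both have years on the bench 5 years, so the next rule applies.
Among Castillo and Moreau, by date of commission (earlier first): Castillo (8 Apr 2008) before Moreau (7 May 2009).
So Tran takes precedence.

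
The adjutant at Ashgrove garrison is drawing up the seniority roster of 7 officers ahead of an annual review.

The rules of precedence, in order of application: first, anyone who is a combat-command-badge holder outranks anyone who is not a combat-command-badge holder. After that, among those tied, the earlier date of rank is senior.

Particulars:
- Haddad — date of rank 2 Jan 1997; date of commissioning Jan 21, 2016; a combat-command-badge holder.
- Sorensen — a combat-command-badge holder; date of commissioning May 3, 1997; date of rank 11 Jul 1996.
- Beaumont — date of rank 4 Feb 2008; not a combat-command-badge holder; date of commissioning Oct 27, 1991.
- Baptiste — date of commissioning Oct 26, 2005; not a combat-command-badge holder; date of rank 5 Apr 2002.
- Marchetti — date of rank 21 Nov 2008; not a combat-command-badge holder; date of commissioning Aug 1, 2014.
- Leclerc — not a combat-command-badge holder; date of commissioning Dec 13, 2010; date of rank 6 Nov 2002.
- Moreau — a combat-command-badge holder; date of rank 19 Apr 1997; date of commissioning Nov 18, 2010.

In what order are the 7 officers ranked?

By the first rule: Sorensen, Haddad and Moreau (each a combat-command-badge holder); then Baptiste, Leclerc, Beaumont and Marchetti (each not a combat-command-badge holder).
Among Sorensen, Haddad and Moreau, by date of rank (earlier first): Sorensen (11 Jul 1996) before Haddad (2 Jan 1997) before Moreau (19 Apr 1997).
Among Baptiste, Leclerc, Beaumont and Marchetti, by date of rank (earlier first): Baptiste (5 Apr 2002) before Leclerc (6 Nov 2002) before Beaumont (4 Feb 2008) before Marchetti (21 Nov 2008).
Full order: Sorensen, Haddad, Moreau, Baptiste, Leclerc, Beaumont, Marchetti.

Sorensen, Haddad, Moreau, Baptiste, Leclerc, Beaumont, Marchetti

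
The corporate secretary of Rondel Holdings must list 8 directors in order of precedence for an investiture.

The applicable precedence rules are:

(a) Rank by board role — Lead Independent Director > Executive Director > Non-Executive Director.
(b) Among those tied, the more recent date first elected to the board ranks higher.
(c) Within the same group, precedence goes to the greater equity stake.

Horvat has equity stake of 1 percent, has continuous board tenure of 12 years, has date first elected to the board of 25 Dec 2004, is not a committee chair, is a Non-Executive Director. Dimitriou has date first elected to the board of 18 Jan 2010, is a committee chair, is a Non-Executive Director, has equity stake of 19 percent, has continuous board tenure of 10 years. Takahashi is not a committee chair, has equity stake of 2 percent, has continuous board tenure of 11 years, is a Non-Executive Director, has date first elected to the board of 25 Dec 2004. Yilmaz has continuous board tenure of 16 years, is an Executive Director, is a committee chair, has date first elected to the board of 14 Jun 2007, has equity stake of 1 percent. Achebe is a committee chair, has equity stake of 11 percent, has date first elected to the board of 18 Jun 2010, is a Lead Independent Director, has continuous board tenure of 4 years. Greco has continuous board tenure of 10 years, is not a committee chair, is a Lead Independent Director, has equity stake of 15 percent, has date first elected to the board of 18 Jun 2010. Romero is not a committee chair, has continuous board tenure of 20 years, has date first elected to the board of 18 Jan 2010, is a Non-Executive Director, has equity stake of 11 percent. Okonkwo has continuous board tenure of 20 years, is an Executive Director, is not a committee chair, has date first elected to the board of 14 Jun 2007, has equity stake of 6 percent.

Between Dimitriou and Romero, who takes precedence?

Dimitriou

By board role: Greco and Achebe (Lead Independent Director); then Okonkwo and Yilmaz (Executive Director); then Dimitriou, Romero, Takahashi and Horvat (Non-Executive Director).
Greco and Achebe both have date first elected to the board 18 Jun 2010, so the next rule applies.
Among Greco and Achebe, by equity stake (higher first): Greco (15 percent) before Achebe (11 percent).
Okonkwo and Yilmaz both have date first elected to the board 14 Jun 2007, so the next rule applies.
Among Okonkwo and Yilmaz, by equity stake (higher first): Okonkwo (6 percent) before Yilmaz (1 percent).
Among Dimitriou, Romero, Takahashi and Horvat, by date first elected to the board (later first): Dimitriou and Romero (18 Jan 2010) before Takahashi and Horvat (25 Dec 2004).
Among Dimitriou and Romero, by equity stake (higher first): Dimitriou (19 percent) before Romero (11 percent).
Among Takahashi and Horvat, by equity stake (higher first): Takahashi (2 percent) before Horvat (1 percent).
So Dimitriou takes precedence.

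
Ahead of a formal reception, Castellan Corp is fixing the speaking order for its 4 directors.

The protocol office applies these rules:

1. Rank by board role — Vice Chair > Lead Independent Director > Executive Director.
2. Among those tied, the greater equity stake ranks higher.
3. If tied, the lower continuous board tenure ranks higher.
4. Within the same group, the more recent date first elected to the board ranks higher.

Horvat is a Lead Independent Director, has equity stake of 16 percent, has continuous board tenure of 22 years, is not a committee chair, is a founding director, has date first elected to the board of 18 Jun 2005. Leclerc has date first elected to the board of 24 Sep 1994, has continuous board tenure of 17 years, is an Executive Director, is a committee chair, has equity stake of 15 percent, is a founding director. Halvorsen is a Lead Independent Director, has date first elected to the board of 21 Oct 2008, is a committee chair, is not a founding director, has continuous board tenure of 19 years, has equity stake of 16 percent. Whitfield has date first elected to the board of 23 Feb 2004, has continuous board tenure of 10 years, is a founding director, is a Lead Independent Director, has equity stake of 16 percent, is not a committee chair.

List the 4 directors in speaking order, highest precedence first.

Whitfield, Halvorsen, Horvat, Leclerc

By board role: Whitfield, Halvorsen and Horvat (Lead Independent Director); then Leclerc (Executive Director).
Whitfield, Halvorsen and Horvat all have equity stake 16 percent, so the next rule applies.
Among Whitfield, Halvorsen and Horvat, by continuous board tenure (lower first): Whitfield (10 years) before Halvorsen (19 years) before Horvat (22 years).
Full order: Whitfield, Halvorsen, Horvat, Leclerc.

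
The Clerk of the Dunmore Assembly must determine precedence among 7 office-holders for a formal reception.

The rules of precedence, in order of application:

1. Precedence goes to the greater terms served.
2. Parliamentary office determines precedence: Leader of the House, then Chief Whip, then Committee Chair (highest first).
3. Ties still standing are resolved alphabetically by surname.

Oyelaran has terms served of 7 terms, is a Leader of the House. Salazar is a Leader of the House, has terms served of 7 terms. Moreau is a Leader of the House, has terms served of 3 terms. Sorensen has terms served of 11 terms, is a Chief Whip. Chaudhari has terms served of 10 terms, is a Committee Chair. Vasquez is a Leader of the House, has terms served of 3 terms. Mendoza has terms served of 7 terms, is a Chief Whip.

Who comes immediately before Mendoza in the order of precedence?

Salazar

By terms served (higher first): Sorensen (11 terms); then Chaudhari (10 terms); then Oyelaran, Salazar and Mendoza (each 7 terms); then Moreau and Vasquez (both 3 terms).
Among Oyelaran, Salazar and Mendoza, by parliamentary office: Oyelaran and Salazar (Leader of the House) before Mendoza (Chief Whip).
Among Oyelaran and Salazar, alphabetically by surname: Oyelaran before Salazar.
Moreau and Vasquez are each Leader of the House, so the next rule applies.
Among Moreau and Vasquez, alphabetically by surname: Moreau before Vasquez.
Order: Sorensen, Chaudhari, Oyelaran, Salazar, Mendoza, Moreau, Vasquez.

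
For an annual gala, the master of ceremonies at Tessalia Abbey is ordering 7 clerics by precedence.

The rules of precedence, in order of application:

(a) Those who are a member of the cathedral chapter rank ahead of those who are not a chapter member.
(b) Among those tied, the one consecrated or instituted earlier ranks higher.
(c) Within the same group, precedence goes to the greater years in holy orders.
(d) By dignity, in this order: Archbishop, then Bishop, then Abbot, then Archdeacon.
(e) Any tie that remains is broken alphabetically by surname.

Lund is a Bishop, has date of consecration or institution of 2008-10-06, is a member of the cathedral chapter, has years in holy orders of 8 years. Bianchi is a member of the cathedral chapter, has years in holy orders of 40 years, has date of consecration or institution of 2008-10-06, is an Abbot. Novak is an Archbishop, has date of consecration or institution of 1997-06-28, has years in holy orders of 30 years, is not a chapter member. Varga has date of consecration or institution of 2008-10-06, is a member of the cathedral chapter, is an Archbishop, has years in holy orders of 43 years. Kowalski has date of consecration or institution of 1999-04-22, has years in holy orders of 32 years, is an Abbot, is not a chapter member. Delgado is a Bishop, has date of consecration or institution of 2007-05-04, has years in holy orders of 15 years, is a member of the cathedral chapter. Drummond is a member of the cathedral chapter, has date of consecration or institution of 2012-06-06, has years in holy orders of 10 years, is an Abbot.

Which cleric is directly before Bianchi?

By the first rule: Delgado, Varga, Bianchi, Lund and Drummond (each a member of the cathedral chapter); then Novak and Kowalski (both not a chapter member).
Among Delgado, Varga, Bianchi, Lund and Drummond, by date of consecration or institution (earlier first): Delgado (2007-05-04) before Varga, Bianchi and Lund (2008-10-06) before Drummond (2012-06-06).
Among Varga, Bianchi and Lund, by years in holy orders (higher first): Varga (43 years) before Bianchi (40 years) before Lund (8 years).
Among Novak and Kowalski, by date of consecration or institution (earlier first): Novak (1997-06-28) before Kowalski (1999-04-22).
Order: Delgado, Varga, Bianchi, Lund, Drummond, Novak, Kowalski.

Varga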